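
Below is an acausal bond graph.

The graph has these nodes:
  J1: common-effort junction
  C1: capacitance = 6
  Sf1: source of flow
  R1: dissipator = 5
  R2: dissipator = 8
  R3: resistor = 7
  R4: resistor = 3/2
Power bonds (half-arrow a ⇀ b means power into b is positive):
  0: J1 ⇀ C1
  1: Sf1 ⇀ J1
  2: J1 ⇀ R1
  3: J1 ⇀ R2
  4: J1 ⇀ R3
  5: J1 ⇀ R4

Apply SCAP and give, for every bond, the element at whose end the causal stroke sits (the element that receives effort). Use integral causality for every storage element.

b0 stroke→J1
b1 stroke→Sf1
b2 stroke→R1
b3 stroke→R2
b4 stroke→R3
b5 stroke→R4

#1 |Sf1  (source Sf1 imposes f)
#0 |J1  (C1 outputs effort q/C1)
#2 |R1  (J1: bond 0 brought effort, rest push out)
#3 |R2  (J1: bond 0 brought effort, rest push out)
#4 |R3  (0-jn J1 has e-setter on 0)
#5 |R4  (J1 effort already set via bond 0)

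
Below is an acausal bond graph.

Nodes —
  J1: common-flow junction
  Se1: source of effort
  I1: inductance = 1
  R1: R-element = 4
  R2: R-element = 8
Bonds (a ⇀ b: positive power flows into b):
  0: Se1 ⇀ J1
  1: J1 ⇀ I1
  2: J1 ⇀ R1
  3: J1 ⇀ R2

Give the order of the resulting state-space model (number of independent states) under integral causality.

#0 |J1  (Se1: effort source, stroke at far end)
#1 |I1  (I1: I, integral causality)
#2 |J1  (1-jn J1 has f-setter on 1)
#3 |J1  (1-jn J1 has f-setter on 1)

1  (I1 all integral)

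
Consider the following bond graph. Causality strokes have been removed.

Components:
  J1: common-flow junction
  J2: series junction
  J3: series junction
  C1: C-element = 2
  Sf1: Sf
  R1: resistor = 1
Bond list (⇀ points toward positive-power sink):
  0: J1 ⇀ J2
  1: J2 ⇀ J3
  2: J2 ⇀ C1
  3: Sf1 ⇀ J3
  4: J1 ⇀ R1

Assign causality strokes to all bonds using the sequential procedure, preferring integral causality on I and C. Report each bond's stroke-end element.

β3 →Sf1  (Sf1 fixes flow; stroke at Sf1)
β1 →J3  (1-jn J3 has f-setter on 3)
β0 →J2  (1-jn J2 has f-setter on 1)
β2 →J2  (common-f at J2 fixed by 1)
β4 →J1  (common-f at J1 fixed by 0)

#0 stroke at J2
#1 stroke at J3
#2 stroke at J2
#3 stroke at Sf1
#4 stroke at J1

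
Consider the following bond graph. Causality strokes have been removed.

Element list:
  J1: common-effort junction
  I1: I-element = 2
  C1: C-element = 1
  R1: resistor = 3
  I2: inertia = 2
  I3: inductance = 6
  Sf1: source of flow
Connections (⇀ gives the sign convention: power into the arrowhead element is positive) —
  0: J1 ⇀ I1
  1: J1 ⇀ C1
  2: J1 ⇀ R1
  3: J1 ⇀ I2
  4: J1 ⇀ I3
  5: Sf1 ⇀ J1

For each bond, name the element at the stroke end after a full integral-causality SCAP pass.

β5 stroke at Sf1  (source Sf1 imposes f)
β0 stroke at I1  (I1 integral (f out))
β1 stroke at J1  (C1 integral (e out))
β2 stroke at R1  (0-jn J1 has e-setter on 1)
β3 stroke at I2  (common-e at J1 fixed by 1)
β4 stroke at I3  (J1: bond 1 brought effort, rest push out)

bond 0 |I1
bond 1 |J1
bond 2 |R1
bond 3 |I2
bond 4 |I3
bond 5 |Sf1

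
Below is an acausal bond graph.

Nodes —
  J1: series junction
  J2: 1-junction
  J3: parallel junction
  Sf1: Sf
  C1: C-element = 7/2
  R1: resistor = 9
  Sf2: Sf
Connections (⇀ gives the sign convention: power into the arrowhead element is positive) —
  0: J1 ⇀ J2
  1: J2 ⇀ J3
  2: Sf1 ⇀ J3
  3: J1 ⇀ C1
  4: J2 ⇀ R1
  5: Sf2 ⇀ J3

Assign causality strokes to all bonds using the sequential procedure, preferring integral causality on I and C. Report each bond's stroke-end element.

b0 stroke→J2
b1 stroke→J3
b2 stroke→Sf1
b3 stroke→J1
b4 stroke→J2
b5 stroke→Sf2

#2 stroke at Sf1  (source Sf1 imposes f)
#5 stroke at Sf2  (Sf2 (Sf) sets flow on bond)
#1 stroke at J3  (closing 0-jn rule on J3)
#0 stroke at J2  (J2 flow already set via bond 1)
#4 stroke at J2  (1-jn J2 has f-setter on 1)
#3 stroke at J1  (1-jn J1 has f-setter on 0)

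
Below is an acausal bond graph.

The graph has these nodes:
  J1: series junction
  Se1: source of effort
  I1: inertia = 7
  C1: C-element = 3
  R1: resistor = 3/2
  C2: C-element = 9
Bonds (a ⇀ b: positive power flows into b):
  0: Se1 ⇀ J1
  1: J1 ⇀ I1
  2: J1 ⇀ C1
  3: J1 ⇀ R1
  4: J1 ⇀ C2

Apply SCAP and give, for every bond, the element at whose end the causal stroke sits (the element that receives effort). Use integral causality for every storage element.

#0 →J1  (Se1 fixes effort; stroke away)
#1 →I1  (I1: I, integral causality)
#2 →J1  (1-jn J1 has f-setter on 1)
#3 →J1  (J1 flow already set via bond 1)
#4 →J1  (common-f at J1 fixed by 1)

bond 0 →J1
bond 1 →I1
bond 2 →J1
bond 3 →J1
bond 4 →J1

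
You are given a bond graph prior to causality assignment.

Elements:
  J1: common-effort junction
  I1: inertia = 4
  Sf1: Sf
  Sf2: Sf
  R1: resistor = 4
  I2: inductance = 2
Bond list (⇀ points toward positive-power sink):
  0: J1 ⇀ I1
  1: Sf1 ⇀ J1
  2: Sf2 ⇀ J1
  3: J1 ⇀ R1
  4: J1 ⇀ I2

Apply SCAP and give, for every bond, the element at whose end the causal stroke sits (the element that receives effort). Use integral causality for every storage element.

#0 stroke at I1
#1 stroke at Sf1
#2 stroke at Sf2
#3 stroke at J1
#4 stroke at I2

bond 1 →Sf1  (Sf1 (Sf) sets flow on bond)
bond 2 →Sf2  (source Sf2 imposes f)
bond 0 →I1  (I1: I, integral causality)
bond 4 →I2  (I2 integral (f out))
bond 3 →J1  (J1 needs exactly one e-in)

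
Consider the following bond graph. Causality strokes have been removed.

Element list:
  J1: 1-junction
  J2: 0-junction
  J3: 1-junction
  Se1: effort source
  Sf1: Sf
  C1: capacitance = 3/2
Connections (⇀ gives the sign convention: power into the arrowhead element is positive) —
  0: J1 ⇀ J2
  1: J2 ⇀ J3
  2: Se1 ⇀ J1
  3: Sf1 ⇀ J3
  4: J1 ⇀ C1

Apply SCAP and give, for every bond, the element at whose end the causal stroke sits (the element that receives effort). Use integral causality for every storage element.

#0 |J2
#1 |J3
#2 |J1
#3 |Sf1
#4 |J1

bond 2 →J1  (Se1: effort source, stroke at far end)
bond 3 →Sf1  (Sf1: flow source, stroke at near end)
bond 1 →J3  (J3: bond 3 brought flow, rest push out)
bond 0 →J2  (closing 0-jn rule on J2)
bond 4 →J1  (1-jn J1 has f-setter on 0)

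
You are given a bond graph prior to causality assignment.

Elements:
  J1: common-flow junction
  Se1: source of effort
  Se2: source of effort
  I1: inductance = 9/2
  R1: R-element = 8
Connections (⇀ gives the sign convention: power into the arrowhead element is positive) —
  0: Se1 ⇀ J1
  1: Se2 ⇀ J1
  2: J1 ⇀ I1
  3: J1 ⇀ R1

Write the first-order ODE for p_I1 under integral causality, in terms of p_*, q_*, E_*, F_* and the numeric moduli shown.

dp_I1/dt = E_Se1 + E_Se2 - 16*p_I1/9

#0 |J1  (Se1 fixes effort; stroke away)
#1 |J1  (source Se2 imposes e)
#2 |I1  (I1: I, integral causality)
#3 |J1  (common-f at J1 fixed by 2)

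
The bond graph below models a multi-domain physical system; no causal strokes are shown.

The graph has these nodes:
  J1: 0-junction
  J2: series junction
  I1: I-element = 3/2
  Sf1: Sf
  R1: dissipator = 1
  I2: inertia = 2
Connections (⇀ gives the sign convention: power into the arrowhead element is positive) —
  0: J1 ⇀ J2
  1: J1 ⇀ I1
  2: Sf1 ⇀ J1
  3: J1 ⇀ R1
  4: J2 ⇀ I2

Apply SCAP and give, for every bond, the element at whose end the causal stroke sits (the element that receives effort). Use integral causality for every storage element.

bond 2 stroke→Sf1  (source Sf1 imposes f)
bond 1 stroke→I1  (I1: I, integral causality)
bond 4 stroke→I2  (I2 outputs flow p/I2)
bond 0 stroke→J2  (J2 flow already set via bond 4)
bond 3 stroke→J1  (closing 0-jn rule on J1)

#0 →J2
#1 →I1
#2 →Sf1
#3 →J1
#4 →I2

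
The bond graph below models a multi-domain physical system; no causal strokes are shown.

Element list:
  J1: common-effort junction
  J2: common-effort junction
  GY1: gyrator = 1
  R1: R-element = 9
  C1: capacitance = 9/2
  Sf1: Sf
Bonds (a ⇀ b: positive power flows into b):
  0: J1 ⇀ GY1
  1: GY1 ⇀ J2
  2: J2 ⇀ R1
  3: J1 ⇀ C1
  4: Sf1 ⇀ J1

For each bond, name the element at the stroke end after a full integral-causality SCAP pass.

b4 →Sf1  (Sf1 fixes flow; stroke at Sf1)
b3 →J1  (C1 integral (e out))
b0 →GY1  (0-jn J1 has e-setter on 3)
b1 →GY1  (GY1 both-in/both-out from 0)
b2 →J2  (J2: last free bond brings effort in)

#0 →GY1
#1 →GY1
#2 →J2
#3 →J1
#4 →Sf1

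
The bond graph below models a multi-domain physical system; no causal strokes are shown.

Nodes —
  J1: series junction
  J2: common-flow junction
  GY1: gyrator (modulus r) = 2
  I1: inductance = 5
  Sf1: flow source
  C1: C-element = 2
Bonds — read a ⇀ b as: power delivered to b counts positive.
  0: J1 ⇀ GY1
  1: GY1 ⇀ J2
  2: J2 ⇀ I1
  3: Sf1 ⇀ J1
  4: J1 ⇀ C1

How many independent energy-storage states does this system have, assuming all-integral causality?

2  (C1, I1 all integral)

β3 stroke→Sf1  (Sf1 (Sf) sets flow on bond)
β0 stroke→J1  (common-f at J1 fixed by 3)
β4 stroke→J1  (1-jn J1 has f-setter on 3)
β1 stroke→J2  (GY1: gyrator matches bond 0)
β2 stroke→I1  (only one flow-in slot at J2)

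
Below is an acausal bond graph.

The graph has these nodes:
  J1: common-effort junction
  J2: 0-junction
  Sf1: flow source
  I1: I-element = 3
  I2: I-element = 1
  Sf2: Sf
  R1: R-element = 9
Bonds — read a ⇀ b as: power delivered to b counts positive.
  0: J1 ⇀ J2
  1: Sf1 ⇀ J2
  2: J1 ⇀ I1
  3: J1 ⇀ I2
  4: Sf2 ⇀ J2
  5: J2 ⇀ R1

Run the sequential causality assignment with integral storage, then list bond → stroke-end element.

bond 1 stroke→Sf1  (Sf1 (Sf) sets flow on bond)
bond 4 stroke→Sf2  (Sf2 (Sf) sets flow on bond)
bond 2 stroke→I1  (I1 outputs flow p/I1)
bond 3 stroke→I2  (I2 outputs flow p/I2)
bond 0 stroke→J1  (J1: last free bond brings effort in)
bond 5 stroke→J2  (closing 0-jn rule on J2)

β0 stroke at J1
β1 stroke at Sf1
β2 stroke at I1
β3 stroke at I2
β4 stroke at Sf2
β5 stroke at J2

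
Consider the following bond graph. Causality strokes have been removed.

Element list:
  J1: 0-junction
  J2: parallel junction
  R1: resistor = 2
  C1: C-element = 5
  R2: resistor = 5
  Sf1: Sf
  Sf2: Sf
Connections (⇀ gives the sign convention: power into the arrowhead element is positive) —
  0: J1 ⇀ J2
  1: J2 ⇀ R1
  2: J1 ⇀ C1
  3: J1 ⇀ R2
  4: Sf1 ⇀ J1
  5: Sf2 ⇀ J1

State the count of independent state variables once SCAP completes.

b4 stroke at Sf1  (Sf1 fixes flow; stroke at Sf1)
b5 stroke at Sf2  (Sf2 (Sf) sets flow on bond)
b2 stroke at J1  (C1: C, integral causality)
b0 stroke at J2  (0-jn J1 has e-setter on 2)
b3 stroke at R2  (J1: bond 2 brought effort, rest push out)
b1 stroke at R1  (0-jn J2 has e-setter on 0)

1  (C1 all integral)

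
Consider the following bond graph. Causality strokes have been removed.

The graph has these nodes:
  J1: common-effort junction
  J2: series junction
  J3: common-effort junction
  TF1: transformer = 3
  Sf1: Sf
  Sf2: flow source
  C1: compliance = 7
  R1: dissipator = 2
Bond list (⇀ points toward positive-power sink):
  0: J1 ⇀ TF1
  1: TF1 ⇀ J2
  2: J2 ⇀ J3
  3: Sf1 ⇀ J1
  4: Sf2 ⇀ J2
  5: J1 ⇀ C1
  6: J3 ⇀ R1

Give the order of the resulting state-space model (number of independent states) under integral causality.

1  (C1 all integral)

#3 stroke at Sf1  (source Sf1 imposes f)
#4 stroke at Sf2  (Sf2: flow source, stroke at near end)
#1 stroke at J2  (common-f at J2 fixed by 4)
#2 stroke at J2  (1-jn J2 has f-setter on 4)
#6 stroke at J3  (closing 0-jn rule on J3)
#0 stroke at TF1  (TF TF1: opposite of bond 1)
#5 stroke at J1  (J1 needs exactly one e-in)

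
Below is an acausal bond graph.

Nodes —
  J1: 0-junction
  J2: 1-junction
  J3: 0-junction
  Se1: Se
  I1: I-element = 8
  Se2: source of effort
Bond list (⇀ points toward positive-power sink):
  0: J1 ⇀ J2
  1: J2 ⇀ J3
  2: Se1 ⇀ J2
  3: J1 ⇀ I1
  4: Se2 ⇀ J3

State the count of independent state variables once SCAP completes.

bond 2 →J2  (source Se1 imposes e)
bond 4 →J3  (Se2 (Se) sets effort on bond)
bond 1 →J2  (common-e at J3 fixed by 4)
bond 0 →J1  (closing 1-jn rule on J2)
bond 3 →I1  (0-jn J1 has e-setter on 0)

1  (I1 all integral)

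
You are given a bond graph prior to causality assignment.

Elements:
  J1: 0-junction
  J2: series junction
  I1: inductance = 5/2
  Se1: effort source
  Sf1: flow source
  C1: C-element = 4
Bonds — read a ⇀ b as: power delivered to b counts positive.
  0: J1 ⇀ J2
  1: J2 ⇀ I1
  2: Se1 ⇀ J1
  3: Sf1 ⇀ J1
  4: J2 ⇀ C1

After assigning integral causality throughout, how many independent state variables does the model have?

2  (C1, I1 all integral)

b2 |J1  (Se1 (Se) sets effort on bond)
b3 |Sf1  (Sf1: flow source, stroke at near end)
b0 |J2  (J1: bond 2 brought effort, rest push out)
b1 |I1  (prefer integral on I1)
b4 |J2  (J2 flow already set via bond 1)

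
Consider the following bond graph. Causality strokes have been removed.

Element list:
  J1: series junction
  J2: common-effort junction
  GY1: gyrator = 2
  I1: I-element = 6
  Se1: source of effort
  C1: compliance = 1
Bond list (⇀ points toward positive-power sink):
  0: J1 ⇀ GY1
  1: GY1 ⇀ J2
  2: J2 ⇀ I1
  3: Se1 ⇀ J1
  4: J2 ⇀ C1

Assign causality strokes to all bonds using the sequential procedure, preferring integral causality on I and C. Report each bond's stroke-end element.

#0 |GY1
#1 |GY1
#2 |I1
#3 |J1
#4 |J2

β3 stroke at J1  (Se1 fixes effort; stroke away)
β0 stroke at GY1  (only one flow-in slot at J1)
β1 stroke at GY1  (GY GY1: same side as bond 0)
β2 stroke at I1  (I1: I, integral causality)
β4 stroke at J2  (only one effort-in slot at J2)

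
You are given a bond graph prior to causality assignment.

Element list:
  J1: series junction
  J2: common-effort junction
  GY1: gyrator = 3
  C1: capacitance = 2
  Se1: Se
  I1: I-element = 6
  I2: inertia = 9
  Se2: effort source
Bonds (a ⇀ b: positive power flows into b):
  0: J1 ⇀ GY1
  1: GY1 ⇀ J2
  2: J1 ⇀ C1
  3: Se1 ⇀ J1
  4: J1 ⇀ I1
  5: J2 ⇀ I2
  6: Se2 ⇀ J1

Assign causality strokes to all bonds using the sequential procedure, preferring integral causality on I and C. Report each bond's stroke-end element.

β0 stroke→J1
β1 stroke→J2
β2 stroke→J1
β3 stroke→J1
β4 stroke→I1
β5 stroke→I2
β6 stroke→J1

#3 stroke→J1  (source Se1 imposes e)
#6 stroke→J1  (source Se2 imposes e)
#2 stroke→J1  (C1 outputs effort q/C1)
#4 stroke→I1  (I1 outputs flow p/I1)
#0 stroke→J1  (common-f at J1 fixed by 4)
#1 stroke→J2  (GY1: gyrator matches bond 0)
#5 stroke→I2  (common-e at J2 fixed by 1)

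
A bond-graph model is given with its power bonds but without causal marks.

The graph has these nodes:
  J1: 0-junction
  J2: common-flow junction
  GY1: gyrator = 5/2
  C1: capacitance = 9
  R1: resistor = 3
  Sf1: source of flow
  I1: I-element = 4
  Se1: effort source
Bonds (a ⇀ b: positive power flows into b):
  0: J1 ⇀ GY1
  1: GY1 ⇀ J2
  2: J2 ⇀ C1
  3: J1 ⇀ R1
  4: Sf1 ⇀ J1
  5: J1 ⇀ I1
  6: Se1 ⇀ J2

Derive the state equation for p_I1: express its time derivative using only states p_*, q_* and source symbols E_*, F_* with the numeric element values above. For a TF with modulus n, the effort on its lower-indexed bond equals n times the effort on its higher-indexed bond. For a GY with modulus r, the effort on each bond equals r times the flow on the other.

dp_I1/dt = 6*E_Se1/5 + 3*F_Sf1 - 3*p_I1/4 - 2*q_C1/15

b4 stroke at Sf1  (source Sf1 imposes f)
b6 stroke at J2  (Se1 (Se) sets effort on bond)
b2 stroke at J2  (C1: C, integral causality)
b1 stroke at GY1  (J2 needs exactly one f-in)
b0 stroke at GY1  (GY GY1: same side as bond 1)
b5 stroke at I1  (I1: I, integral causality)
b3 stroke at J1  (J1 needs exactly one e-in)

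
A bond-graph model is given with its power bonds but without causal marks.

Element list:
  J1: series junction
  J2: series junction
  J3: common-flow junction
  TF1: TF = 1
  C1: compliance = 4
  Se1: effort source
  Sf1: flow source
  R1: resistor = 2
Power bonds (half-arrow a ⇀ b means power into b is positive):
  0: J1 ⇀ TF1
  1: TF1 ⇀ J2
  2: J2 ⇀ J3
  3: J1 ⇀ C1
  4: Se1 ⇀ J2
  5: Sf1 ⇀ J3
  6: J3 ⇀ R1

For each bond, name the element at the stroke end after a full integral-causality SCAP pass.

β0 →TF1
β1 →J2
β2 →J3
β3 →J1
β4 →J2
β5 →Sf1
β6 →J3

β4 |J2  (Se1 (Se) sets effort on bond)
β5 |Sf1  (Sf1 fixes flow; stroke at Sf1)
β2 |J3  (J3: bond 5 brought flow, rest push out)
β6 |J3  (common-f at J3 fixed by 5)
β1 |J2  (J2 flow already set via bond 2)
β0 |TF1  (TF TF1: opposite of bond 1)
β3 |J1  (common-f at J1 fixed by 0)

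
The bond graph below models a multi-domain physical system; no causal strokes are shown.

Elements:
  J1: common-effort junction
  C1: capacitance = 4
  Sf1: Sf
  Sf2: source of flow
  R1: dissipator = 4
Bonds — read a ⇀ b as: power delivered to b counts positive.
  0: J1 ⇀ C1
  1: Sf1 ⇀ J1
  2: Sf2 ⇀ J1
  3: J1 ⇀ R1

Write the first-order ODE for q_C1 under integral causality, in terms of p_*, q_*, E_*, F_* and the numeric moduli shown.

dq_C1/dt = F_Sf1 + F_Sf2 - q_C1/16

bond 1 →Sf1  (Sf1 fixes flow; stroke at Sf1)
bond 2 →Sf2  (Sf2: flow source, stroke at near end)
bond 0 →J1  (C1 integral (e out))
bond 3 →R1  (0-jn J1 has e-setter on 0)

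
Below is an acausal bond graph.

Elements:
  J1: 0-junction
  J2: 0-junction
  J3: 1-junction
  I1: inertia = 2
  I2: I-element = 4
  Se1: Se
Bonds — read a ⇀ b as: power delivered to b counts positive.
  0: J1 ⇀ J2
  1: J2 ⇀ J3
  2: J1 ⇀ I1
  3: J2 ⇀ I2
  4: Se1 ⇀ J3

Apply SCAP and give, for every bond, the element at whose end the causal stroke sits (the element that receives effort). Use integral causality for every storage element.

bond 4 |J3  (source Se1 imposes e)
bond 1 |J2  (J3: last free bond brings flow in)
bond 0 |J1  (J2: bond 1 brought effort, rest push out)
bond 3 |I2  (J2 effort already set via bond 1)
bond 2 |I1  (0-jn J1 has e-setter on 0)

β0 stroke at J1
β1 stroke at J2
β2 stroke at I1
β3 stroke at I2
β4 stroke at J3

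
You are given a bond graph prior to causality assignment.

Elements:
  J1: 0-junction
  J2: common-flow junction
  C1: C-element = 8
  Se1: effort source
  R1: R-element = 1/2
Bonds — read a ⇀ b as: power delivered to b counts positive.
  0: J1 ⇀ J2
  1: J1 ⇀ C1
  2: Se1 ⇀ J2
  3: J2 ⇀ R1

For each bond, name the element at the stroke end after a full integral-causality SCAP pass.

b2 stroke at J2  (source Se1 imposes e)
b1 stroke at J1  (C1 outputs effort q/C1)
b0 stroke at J2  (0-jn J1 has e-setter on 1)
b3 stroke at R1  (J2: last free bond brings flow in)

bond 0 |J2
bond 1 |J1
bond 2 |J2
bond 3 |R1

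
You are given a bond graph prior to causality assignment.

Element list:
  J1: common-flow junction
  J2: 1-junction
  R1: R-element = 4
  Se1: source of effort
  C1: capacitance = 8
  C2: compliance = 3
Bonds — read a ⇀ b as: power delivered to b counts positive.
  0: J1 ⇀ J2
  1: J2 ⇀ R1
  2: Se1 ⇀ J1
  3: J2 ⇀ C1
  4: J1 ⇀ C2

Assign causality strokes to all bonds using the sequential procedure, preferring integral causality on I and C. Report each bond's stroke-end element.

#2 stroke at J1  (Se1 fixes effort; stroke away)
#3 stroke at J2  (prefer integral on C1)
#4 stroke at J1  (C2 integral (e out))
#0 stroke at J2  (only one flow-in slot at J1)
#1 stroke at R1  (closing 1-jn rule on J2)

b0 →J2
b1 →R1
b2 →J1
b3 →J2
b4 →J1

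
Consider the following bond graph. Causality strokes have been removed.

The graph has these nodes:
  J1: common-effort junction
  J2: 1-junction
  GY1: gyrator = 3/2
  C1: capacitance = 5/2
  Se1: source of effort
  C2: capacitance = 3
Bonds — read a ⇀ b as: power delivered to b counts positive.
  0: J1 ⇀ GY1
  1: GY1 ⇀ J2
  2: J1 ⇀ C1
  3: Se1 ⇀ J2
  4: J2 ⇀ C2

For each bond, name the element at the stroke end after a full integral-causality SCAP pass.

#3 stroke at J2  (Se1 fixes effort; stroke away)
#2 stroke at J1  (C1: C, integral causality)
#0 stroke at GY1  (J1 effort already set via bond 2)
#1 stroke at GY1  (GY GY1: same side as bond 0)
#4 stroke at J2  (J2: bond 1 brought flow, rest push out)

β0 stroke→GY1
β1 stroke→GY1
β2 stroke→J1
β3 stroke→J2
β4 stroke→J2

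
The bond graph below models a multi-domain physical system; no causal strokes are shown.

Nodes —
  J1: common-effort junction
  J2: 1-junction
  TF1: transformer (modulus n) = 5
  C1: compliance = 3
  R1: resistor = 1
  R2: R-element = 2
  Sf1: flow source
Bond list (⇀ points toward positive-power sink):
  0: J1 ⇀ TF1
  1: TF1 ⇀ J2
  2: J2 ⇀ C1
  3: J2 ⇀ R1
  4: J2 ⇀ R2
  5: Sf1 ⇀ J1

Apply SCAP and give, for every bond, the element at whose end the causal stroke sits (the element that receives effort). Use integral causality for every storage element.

b5 stroke→Sf1  (Sf1 fixes flow; stroke at Sf1)
b0 stroke→J1  (J1: last free bond brings effort in)
b1 stroke→TF1  (TF1 one-in-one-out from 0)
b2 stroke→J2  (common-f at J2 fixed by 1)
b3 stroke→J2  (J2 flow already set via bond 1)
b4 stroke→J2  (J2 flow already set via bond 1)

β0 stroke at J1
β1 stroke at TF1
β2 stroke at J2
β3 stroke at J2
β4 stroke at J2
β5 stroke at Sf1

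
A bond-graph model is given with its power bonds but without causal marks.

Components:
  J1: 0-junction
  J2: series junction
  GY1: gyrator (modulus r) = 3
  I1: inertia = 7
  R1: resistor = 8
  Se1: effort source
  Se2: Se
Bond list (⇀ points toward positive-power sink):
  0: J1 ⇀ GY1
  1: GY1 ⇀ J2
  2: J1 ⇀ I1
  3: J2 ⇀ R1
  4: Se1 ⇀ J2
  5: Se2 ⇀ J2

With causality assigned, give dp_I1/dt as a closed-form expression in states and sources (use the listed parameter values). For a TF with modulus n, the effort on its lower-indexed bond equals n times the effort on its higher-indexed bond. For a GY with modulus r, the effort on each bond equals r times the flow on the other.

dp_I1/dt = 3*E_Se1/8 + 3*E_Se2/8 - 9*p_I1/56

β4 |J2  (Se1 fixes effort; stroke away)
β5 |J2  (source Se2 imposes e)
β2 |I1  (I1 integral (f out))
β0 |J1  (only one effort-in slot at J1)
β1 |J2  (GY1 both-in/both-out from 0)
β3 |R1  (J2: last free bond brings flow in)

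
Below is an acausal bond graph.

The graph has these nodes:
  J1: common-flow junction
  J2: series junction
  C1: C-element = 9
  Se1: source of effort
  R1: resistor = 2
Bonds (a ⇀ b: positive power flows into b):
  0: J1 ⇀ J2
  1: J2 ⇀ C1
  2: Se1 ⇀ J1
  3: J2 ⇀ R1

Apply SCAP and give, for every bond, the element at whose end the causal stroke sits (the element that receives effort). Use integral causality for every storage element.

#2 stroke→J1  (Se1 fixes effort; stroke away)
#0 stroke→J2  (J1 needs exactly one f-in)
#1 stroke→J2  (prefer integral on C1)
#3 stroke→R1  (only one flow-in slot at J2)

b0 |J2
b1 |J2
b2 |J1
b3 |R1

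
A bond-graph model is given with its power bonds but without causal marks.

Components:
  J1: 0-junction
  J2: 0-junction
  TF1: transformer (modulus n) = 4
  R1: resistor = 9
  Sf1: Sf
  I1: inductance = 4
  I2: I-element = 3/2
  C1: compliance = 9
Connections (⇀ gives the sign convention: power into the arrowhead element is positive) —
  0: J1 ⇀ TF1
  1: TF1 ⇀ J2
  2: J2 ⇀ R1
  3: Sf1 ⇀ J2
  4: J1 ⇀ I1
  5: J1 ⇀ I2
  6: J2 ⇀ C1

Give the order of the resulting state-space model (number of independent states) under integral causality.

bond 3 →Sf1  (Sf1: flow source, stroke at near end)
bond 4 →I1  (I1 outputs flow p/I1)
bond 5 →I2  (prefer integral on I2)
bond 0 →J1  (J1 needs exactly one e-in)
bond 1 →TF1  (through TF1, causality passes straight; one stroke at TF1)
bond 6 →J2  (prefer integral on C1)
bond 2 →R1  (J2 effort already set via bond 6)

3  (C1, I1, I2 all integral)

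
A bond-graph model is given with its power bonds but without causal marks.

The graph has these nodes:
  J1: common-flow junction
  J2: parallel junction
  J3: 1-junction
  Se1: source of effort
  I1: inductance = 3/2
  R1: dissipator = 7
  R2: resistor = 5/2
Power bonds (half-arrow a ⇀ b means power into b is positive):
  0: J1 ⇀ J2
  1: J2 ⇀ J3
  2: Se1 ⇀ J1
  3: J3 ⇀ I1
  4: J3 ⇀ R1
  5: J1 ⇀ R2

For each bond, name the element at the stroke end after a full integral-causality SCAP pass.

bond 2 stroke at J1  (Se1 fixes effort; stroke away)
bond 3 stroke at I1  (I1 outputs flow p/I1)
bond 1 stroke at J3  (1-jn J3 has f-setter on 3)
bond 4 stroke at J3  (common-f at J3 fixed by 3)
bond 0 stroke at J2  (J2: last free bond brings effort in)
bond 5 stroke at J1  (1-jn J1 has f-setter on 0)

#0 stroke at J2
#1 stroke at J3
#2 stroke at J1
#3 stroke at I1
#4 stroke at J3
#5 stroke at J1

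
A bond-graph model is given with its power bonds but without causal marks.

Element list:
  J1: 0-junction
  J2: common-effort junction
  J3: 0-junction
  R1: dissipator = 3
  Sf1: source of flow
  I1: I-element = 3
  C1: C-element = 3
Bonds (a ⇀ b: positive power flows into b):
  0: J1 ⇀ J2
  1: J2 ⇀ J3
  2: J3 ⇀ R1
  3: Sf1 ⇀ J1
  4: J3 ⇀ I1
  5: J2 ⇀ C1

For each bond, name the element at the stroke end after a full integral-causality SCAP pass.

bond 0 stroke at J1
bond 1 stroke at J3
bond 2 stroke at R1
bond 3 stroke at Sf1
bond 4 stroke at I1
bond 5 stroke at J2

β3 |Sf1  (Sf1: flow source, stroke at near end)
β0 |J1  (closing 0-jn rule on J1)
β4 |I1  (I1 integral (f out))
β5 |J2  (C1: C, integral causality)
β1 |J3  (J2: bond 5 brought effort, rest push out)
β2 |R1  (J3: bond 1 brought effort, rest push out)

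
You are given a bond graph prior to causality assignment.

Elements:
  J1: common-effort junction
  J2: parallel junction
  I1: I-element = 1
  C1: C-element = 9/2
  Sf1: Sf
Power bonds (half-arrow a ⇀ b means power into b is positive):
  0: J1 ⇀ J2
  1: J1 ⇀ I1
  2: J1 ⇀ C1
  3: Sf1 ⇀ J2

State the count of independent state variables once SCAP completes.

2  (C1, I1 all integral)

b3 |Sf1  (Sf1 fixes flow; stroke at Sf1)
b0 |J2  (J2: last free bond brings effort in)
b1 |I1  (I1 integral (f out))
b2 |J1  (J1: last free bond brings effort in)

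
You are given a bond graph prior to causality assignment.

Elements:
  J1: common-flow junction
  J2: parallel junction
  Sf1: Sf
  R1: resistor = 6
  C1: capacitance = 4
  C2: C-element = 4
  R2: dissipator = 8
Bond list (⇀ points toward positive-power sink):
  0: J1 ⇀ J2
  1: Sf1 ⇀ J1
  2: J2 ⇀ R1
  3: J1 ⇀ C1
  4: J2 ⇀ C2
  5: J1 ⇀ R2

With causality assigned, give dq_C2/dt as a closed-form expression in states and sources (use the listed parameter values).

dq_C2/dt = F_Sf1 - q_C2/24

bond 1 stroke at Sf1  (Sf1 fixes flow; stroke at Sf1)
bond 0 stroke at J1  (common-f at J1 fixed by 1)
bond 3 stroke at J1  (1-jn J1 has f-setter on 1)
bond 5 stroke at J1  (1-jn J1 has f-setter on 1)
bond 4 stroke at J2  (C2: C, integral causality)
bond 2 stroke at R1  (common-e at J2 fixed by 4)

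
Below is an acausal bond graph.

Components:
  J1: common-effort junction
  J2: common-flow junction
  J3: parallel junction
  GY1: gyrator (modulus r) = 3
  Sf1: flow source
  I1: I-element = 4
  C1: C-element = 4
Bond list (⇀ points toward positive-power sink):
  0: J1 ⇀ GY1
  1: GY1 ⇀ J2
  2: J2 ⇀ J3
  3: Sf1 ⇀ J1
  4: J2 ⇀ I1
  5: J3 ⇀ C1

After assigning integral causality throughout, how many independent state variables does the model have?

bond 3 →Sf1  (source Sf1 imposes f)
bond 0 →J1  (J1 needs exactly one e-in)
bond 1 →J2  (GY GY1: same side as bond 0)
bond 4 →I1  (I1: I, integral causality)
bond 2 →J2  (J2 flow already set via bond 4)
bond 5 →J3  (J3: last free bond brings effort in)

2  (C1, I1 all integral)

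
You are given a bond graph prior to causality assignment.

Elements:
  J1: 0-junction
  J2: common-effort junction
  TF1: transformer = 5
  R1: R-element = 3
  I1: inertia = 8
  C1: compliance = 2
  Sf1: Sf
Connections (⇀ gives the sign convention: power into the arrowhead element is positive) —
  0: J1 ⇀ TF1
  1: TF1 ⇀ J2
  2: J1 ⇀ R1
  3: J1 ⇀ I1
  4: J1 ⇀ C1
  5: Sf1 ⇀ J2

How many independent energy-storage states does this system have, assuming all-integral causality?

#5 →Sf1  (source Sf1 imposes f)
#1 →J2  (J2: last free bond brings effort in)
#0 →TF1  (through TF1, causality passes straight; one stroke at TF1)
#3 →I1  (prefer integral on I1)
#4 →J1  (C1 outputs effort q/C1)
#2 →R1  (common-e at J1 fixed by 4)

2  (C1, I1 all integral)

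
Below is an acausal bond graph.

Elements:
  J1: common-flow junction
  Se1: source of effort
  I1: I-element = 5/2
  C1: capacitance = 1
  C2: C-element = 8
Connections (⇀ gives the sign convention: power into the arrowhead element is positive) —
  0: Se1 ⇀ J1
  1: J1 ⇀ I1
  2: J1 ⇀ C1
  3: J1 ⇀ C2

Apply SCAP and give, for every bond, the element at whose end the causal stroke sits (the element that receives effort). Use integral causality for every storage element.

β0 →J1  (Se1 (Se) sets effort on bond)
β1 →I1  (I1 integral (f out))
β2 →J1  (common-f at J1 fixed by 1)
β3 →J1  (1-jn J1 has f-setter on 1)

b0 stroke at J1
b1 stroke at I1
b2 stroke at J1
b3 stroke at J1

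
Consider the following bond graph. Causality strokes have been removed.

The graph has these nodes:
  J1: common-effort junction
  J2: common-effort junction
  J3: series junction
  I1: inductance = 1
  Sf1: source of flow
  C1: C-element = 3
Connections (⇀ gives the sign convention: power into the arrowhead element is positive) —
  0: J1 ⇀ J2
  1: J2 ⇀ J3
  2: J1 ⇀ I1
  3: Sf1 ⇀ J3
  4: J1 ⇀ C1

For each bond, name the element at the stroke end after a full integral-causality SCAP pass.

b3 stroke→Sf1  (Sf1 fixes flow; stroke at Sf1)
b1 stroke→J3  (1-jn J3 has f-setter on 3)
b0 stroke→J2  (closing 0-jn rule on J2)
b2 stroke→I1  (I1 integral (f out))
b4 stroke→J1  (closing 0-jn rule on J1)

bond 0 stroke→J2
bond 1 stroke→J3
bond 2 stroke→I1
bond 3 stroke→Sf1
bond 4 stroke→J1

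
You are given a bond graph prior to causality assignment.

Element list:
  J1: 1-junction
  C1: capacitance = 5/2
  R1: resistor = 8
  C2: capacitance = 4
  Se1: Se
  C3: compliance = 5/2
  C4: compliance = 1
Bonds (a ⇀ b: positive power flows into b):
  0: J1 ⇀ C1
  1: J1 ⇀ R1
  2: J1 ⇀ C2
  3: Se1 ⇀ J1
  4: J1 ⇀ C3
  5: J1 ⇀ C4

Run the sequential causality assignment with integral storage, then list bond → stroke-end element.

#3 stroke at J1  (Se1 fixes effort; stroke away)
#0 stroke at J1  (C1 outputs effort q/C1)
#2 stroke at J1  (C2: C, integral causality)
#4 stroke at J1  (C3 outputs effort q/C3)
#5 stroke at J1  (C4 outputs effort q/C4)
#1 stroke at R1  (J1: last free bond brings flow in)

b0 stroke→J1
b1 stroke→R1
b2 stroke→J1
b3 stroke→J1
b4 stroke→J1
b5 stroke→J1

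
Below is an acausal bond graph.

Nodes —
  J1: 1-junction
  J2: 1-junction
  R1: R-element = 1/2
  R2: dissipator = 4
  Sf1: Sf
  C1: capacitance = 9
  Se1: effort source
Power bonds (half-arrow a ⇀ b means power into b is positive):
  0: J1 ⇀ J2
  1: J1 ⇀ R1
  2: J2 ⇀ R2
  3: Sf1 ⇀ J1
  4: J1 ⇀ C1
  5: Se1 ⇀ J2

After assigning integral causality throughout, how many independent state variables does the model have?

#3 stroke→Sf1  (source Sf1 imposes f)
#5 stroke→J2  (Se1 (Se) sets effort on bond)
#0 stroke→J1  (J1 flow already set via bond 3)
#1 stroke→J1  (1-jn J1 has f-setter on 3)
#4 stroke→J1  (common-f at J1 fixed by 3)
#2 stroke→J2  (J2 flow already set via bond 0)

1  (C1 all integral)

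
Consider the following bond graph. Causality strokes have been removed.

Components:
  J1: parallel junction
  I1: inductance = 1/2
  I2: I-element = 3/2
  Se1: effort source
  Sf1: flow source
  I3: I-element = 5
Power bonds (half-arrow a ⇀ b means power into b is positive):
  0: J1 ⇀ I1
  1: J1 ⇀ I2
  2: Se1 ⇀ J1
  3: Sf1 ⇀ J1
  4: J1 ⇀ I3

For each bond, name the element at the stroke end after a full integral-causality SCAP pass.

#2 stroke at J1  (Se1 fixes effort; stroke away)
#3 stroke at Sf1  (Sf1 fixes flow; stroke at Sf1)
#0 stroke at I1  (J1: bond 2 brought effort, rest push out)
#1 stroke at I2  (0-jn J1 has e-setter on 2)
#4 stroke at I3  (common-e at J1 fixed by 2)

β0 stroke at I1
β1 stroke at I2
β2 stroke at J1
β3 stroke at Sf1
β4 stroke at I3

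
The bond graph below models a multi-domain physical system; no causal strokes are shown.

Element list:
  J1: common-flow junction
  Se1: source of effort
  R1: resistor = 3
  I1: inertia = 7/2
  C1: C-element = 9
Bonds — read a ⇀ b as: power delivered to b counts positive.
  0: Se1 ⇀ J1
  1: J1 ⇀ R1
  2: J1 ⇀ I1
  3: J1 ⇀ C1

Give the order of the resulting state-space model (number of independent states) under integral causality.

2  (C1, I1 all integral)

β0 stroke at J1  (source Se1 imposes e)
β2 stroke at I1  (I1 outputs flow p/I1)
β1 stroke at J1  (J1: bond 2 brought flow, rest push out)
β3 stroke at J1  (1-jn J1 has f-setter on 2)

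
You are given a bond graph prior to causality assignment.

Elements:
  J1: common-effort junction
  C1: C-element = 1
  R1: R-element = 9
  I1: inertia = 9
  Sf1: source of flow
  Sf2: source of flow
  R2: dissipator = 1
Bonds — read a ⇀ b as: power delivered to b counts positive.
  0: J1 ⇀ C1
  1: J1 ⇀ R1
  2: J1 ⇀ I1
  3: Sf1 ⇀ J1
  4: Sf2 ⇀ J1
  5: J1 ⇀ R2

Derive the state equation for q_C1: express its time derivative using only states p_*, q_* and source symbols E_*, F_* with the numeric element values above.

b3 →Sf1  (source Sf1 imposes f)
b4 →Sf2  (Sf2: flow source, stroke at near end)
b0 →J1  (C1 integral (e out))
b1 →R1  (J1: bond 0 brought effort, rest push out)
b2 →I1  (J1 effort already set via bond 0)
b5 →R2  (0-jn J1 has e-setter on 0)

dq_C1/dt = F_Sf1 + F_Sf2 - p_I1/9 - 10*q_C1/9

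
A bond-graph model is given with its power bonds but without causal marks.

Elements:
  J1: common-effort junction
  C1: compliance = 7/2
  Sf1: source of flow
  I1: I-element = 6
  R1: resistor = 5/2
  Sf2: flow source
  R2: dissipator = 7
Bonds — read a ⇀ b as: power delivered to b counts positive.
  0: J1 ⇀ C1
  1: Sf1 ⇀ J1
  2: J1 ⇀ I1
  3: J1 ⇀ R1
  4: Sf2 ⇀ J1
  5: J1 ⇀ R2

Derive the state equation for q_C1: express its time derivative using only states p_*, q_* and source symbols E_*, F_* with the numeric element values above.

dq_C1/dt = F_Sf1 + F_Sf2 - p_I1/6 - 38*q_C1/245

#1 stroke at Sf1  (Sf1: flow source, stroke at near end)
#4 stroke at Sf2  (Sf2 (Sf) sets flow on bond)
#0 stroke at J1  (C1 integral (e out))
#2 stroke at I1  (0-jn J1 has e-setter on 0)
#3 stroke at R1  (J1 effort already set via bond 0)
#5 stroke at R2  (J1: bond 0 brought effort, rest push out)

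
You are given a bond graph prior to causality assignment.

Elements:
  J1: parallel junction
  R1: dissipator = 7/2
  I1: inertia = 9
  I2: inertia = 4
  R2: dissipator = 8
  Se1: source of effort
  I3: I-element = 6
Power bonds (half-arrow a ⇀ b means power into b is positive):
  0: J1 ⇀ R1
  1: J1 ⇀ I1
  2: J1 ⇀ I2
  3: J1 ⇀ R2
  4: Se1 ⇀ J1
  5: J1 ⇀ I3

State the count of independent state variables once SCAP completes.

3  (I1, I2, I3 all integral)

#4 stroke at J1  (Se1: effort source, stroke at far end)
#0 stroke at R1  (J1: bond 4 brought effort, rest push out)
#1 stroke at I1  (0-jn J1 has e-setter on 4)
#2 stroke at I2  (common-e at J1 fixed by 4)
#3 stroke at R2  (J1: bond 4 brought effort, rest push out)
#5 stroke at I3  (J1: bond 4 brought effort, rest push out)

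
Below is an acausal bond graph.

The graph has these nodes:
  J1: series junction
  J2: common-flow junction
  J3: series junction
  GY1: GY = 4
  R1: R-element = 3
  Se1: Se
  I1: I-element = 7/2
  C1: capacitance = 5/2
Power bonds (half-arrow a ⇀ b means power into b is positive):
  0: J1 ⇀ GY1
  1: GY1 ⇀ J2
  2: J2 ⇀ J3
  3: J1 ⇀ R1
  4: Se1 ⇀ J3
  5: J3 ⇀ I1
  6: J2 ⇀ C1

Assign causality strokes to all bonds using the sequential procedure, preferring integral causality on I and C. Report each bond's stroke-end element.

bond 4 stroke→J3  (Se1: effort source, stroke at far end)
bond 5 stroke→I1  (prefer integral on I1)
bond 2 stroke→J3  (J3 flow already set via bond 5)
bond 1 stroke→J2  (common-f at J2 fixed by 2)
bond 6 stroke→J2  (J2: bond 2 brought flow, rest push out)
bond 0 stroke→J1  (GY1 both-in/both-out from 1)
bond 3 stroke→R1  (closing 1-jn rule on J1)

#0 stroke→J1
#1 stroke→J2
#2 stroke→J3
#3 stroke→R1
#4 stroke→J3
#5 stroke→I1
#6 stroke→J2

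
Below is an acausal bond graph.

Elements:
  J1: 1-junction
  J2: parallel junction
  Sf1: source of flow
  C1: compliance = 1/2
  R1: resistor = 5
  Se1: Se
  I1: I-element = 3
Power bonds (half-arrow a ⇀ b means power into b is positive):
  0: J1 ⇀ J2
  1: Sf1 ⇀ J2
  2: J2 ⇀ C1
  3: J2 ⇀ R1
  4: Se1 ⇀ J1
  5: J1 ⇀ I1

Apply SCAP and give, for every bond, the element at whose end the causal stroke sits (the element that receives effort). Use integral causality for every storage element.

bond 1 stroke at Sf1  (source Sf1 imposes f)
bond 4 stroke at J1  (Se1: effort source, stroke at far end)
bond 2 stroke at J2  (C1 integral (e out))
bond 0 stroke at J1  (J2 effort already set via bond 2)
bond 3 stroke at R1  (common-e at J2 fixed by 2)
bond 5 stroke at I1  (closing 1-jn rule on J1)

bond 0 →J1
bond 1 →Sf1
bond 2 →J2
bond 3 →R1
bond 4 →J1
bond 5 →I1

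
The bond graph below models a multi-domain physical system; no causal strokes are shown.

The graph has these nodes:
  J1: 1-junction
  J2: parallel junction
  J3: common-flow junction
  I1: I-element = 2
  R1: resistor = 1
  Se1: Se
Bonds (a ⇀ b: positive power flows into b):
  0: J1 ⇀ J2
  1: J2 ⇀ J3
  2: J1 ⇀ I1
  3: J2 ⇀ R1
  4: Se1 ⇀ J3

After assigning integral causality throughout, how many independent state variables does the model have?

bond 4 stroke at J3  (Se1 fixes effort; stroke away)
bond 1 stroke at J2  (J3 needs exactly one f-in)
bond 0 stroke at J1  (J2 effort already set via bond 1)
bond 3 stroke at R1  (0-jn J2 has e-setter on 1)
bond 2 stroke at I1  (J1: last free bond brings flow in)

1  (I1 all integral)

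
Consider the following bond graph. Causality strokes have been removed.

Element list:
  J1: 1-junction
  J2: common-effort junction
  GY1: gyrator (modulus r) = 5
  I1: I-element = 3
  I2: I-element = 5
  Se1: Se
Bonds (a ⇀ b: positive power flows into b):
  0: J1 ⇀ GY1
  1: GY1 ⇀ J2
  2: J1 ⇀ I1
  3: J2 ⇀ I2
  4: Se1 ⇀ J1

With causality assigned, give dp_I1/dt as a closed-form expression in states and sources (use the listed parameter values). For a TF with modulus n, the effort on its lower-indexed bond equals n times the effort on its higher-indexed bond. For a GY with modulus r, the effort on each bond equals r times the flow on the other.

b4 →J1  (source Se1 imposes e)
b2 →I1  (I1 outputs flow p/I1)
b0 →J1  (common-f at J1 fixed by 2)
b1 →J2  (GY1 both-in/both-out from 0)
b3 →I2  (0-jn J2 has e-setter on 1)

dp_I1/dt = E_Se1 - p_I2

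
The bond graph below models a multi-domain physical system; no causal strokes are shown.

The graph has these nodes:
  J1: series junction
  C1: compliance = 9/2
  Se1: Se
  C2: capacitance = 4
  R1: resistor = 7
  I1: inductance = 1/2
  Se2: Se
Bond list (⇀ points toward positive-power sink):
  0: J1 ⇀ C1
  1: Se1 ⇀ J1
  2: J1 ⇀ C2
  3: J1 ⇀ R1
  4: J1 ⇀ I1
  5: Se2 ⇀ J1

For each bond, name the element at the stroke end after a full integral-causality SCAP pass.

bond 1 →J1  (Se1 fixes effort; stroke away)
bond 5 →J1  (source Se2 imposes e)
bond 0 →J1  (prefer integral on C1)
bond 2 →J1  (C2 outputs effort q/C2)
bond 4 →I1  (I1 outputs flow p/I1)
bond 3 →J1  (J1 flow already set via bond 4)

β0 stroke at J1
β1 stroke at J1
β2 stroke at J1
β3 stroke at J1
β4 stroke at I1
β5 stroke at J1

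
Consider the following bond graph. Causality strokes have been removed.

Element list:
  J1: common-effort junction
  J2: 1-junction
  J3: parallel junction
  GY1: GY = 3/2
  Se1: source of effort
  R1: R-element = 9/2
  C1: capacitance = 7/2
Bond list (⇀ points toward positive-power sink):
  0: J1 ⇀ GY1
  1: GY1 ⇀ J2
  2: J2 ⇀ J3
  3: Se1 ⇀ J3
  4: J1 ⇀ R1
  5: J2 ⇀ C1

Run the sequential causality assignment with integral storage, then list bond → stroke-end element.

β3 |J3  (source Se1 imposes e)
β2 |J2  (J3 effort already set via bond 3)
β5 |J2  (prefer integral on C1)
β1 |GY1  (J2: last free bond brings flow in)
β0 |GY1  (GY GY1: same side as bond 1)
β4 |J1  (J1: last free bond brings effort in)

#0 |GY1
#1 |GY1
#2 |J2
#3 |J3
#4 |J1
#5 |J2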